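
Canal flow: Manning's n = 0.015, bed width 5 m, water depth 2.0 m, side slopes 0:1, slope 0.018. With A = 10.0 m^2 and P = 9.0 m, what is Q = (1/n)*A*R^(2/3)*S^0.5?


R = A/P = 10.0/9.0 = 1.111111
Q = (1/0.015) * 10.0 * 1.111111^(2/3) * 0.018^0.5

95.9511 m^3/s


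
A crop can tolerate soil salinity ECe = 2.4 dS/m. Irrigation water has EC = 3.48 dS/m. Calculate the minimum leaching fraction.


LR = ECiw / (5*ECe - ECiw)
LR = 3.48 / (5*2.4 - 3.48)
LR = 3.48 / 8.5200

0.4085


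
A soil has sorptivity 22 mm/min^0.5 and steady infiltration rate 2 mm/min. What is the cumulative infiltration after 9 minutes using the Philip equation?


F = S*sqrt(t) + A*t
F = 22*sqrt(9) + 2*9
F = 22*3.000000 + 18

84.0000 mm


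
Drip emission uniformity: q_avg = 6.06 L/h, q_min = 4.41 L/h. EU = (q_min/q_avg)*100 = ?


EU = (q_min/q_avg)*100 = (4.41/6.06)*100 = 72.7723%

72.7723 %


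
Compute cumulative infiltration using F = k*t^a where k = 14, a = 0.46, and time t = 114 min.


F = k * t^a = 14 * 114^0.46
F = 14 * 8.834383

123.6814 mm


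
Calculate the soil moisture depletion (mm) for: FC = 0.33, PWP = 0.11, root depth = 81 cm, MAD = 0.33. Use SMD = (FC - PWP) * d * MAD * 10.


SMD = (FC - PWP) * d * MAD * 10
SMD = (0.33 - 0.11) * 81 * 0.33 * 10
SMD = 0.2200 * 81 * 0.33 * 10

58.8060 mm


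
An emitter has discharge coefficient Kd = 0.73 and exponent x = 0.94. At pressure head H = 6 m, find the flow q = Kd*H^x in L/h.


q = Kd * H^x = 0.73 * 6^0.94 = 0.73 * 5.388429

3.9336 L/h


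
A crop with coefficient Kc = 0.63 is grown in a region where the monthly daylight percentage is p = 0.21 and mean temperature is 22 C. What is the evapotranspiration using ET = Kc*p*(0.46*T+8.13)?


ET = Kc * p * (0.46*T + 8.13)
ET = 0.63 * 0.21 * (0.46*22 + 8.13)
ET = 0.63 * 0.21 * 18.2500

2.4145 mm/day


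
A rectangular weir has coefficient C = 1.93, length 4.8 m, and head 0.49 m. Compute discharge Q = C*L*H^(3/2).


Q = C * L * H^(3/2) = 1.93 * 4.8 * 0.49^1.5 = 1.93 * 4.8 * 0.343000

3.1776 m^3/s


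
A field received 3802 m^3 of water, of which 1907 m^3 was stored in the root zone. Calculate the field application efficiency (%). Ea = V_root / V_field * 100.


Ea = V_root / V_field * 100 = 1907 / 3802 * 100 = 50.1578%

50.1578 %


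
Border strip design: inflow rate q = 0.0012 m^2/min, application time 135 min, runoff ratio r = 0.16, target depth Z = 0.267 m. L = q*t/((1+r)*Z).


L = q*t/((1+r)*Z)
L = 0.0012*135/((1+0.16)*0.267)
L = 0.162/0.30972

0.5231 m


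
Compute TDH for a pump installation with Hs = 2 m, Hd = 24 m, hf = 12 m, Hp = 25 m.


TDH = Hs + Hd + hf + Hp = 2 + 24 + 12 + 25 = 63

63 m


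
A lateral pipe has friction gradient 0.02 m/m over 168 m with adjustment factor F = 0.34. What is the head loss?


hf = J * L * F = 0.02 * 168 * 0.34 = 1.1424 m

1.1424 m


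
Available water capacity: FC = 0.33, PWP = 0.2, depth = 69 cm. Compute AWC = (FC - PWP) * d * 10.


AWC = (FC - PWP) * d * 10
AWC = (0.33 - 0.2) * 69 * 10
AWC = 0.1300 * 69 * 10

89.7000 mm


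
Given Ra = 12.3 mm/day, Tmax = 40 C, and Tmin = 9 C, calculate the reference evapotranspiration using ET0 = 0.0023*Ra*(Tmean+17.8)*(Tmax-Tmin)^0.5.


Tmean = (Tmax + Tmin)/2 = (40 + 9)/2 = 24.5
ET0 = 0.0023 * 12.3 * (24.5 + 17.8) * sqrt(40 - 9)
ET0 = 0.0023 * 12.3 * 42.3 * 5.567764

6.6628 mm/day


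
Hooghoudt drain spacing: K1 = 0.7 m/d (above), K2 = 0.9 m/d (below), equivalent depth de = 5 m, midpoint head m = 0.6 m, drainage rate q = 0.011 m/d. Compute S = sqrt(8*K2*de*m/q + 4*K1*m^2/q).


S^2 = 8*K2*de*m/q + 4*K1*m^2/q
S^2 = 8*0.9*5*0.6/0.011 + 4*0.7*0.6^2/0.011
S = sqrt(2055.2727)

45.3351 m


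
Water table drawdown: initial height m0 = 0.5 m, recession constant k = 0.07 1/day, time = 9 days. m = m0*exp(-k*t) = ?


m = m0 * exp(-k*t)
m = 0.5 * exp(-0.07 * 9)
m = 0.5 * exp(-0.6300)

0.2663 m


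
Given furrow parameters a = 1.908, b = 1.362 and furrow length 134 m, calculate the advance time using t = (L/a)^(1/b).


t = (L/a)^(1/b)
t = (134/1.908)^(1/1.362)
t = 70.230608^(1/1.362)

22.6854 min


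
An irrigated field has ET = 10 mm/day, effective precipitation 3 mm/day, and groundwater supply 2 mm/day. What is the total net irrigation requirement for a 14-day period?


Daily deficit = ET - Pe - GW = 10 - 3 - 2 = 5 mm/day
NIR = 5 * 14 = 70 mm

70.0000 mm


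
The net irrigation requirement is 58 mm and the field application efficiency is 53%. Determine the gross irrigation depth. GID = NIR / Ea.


Ea = 53% = 0.53
GID = NIR / Ea = 58 / 0.53 = 109.4340 mm

109.4340 mm


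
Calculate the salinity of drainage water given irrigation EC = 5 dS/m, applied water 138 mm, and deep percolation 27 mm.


EC_dw = EC_iw * D_iw / D_dw
EC_dw = 5 * 138 / 27
EC_dw = 690 / 27

25.5556 dS/m


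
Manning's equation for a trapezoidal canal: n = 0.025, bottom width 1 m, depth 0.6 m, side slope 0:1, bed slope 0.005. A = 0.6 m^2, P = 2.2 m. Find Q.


R = A/P = 0.6/2.2 = 0.272727
Q = (1/0.025) * 0.6 * 0.272727^(2/3) * 0.005^0.5

0.7137 m^3/s


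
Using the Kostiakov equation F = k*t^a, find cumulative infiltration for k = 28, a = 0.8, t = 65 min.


F = k * t^a = 28 * 65^0.8
F = 28 * 28.205298

789.7483 mm


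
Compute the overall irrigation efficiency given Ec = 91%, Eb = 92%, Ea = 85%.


Ec = 0.91, Eb = 0.92, Ea = 0.85
E = 0.91 * 0.92 * 0.85 * 100 = 71.1620%

71.1620 %


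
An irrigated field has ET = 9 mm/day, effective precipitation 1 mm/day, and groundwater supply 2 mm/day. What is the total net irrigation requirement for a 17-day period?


Daily deficit = ET - Pe - GW = 9 - 1 - 2 = 6 mm/day
NIR = 6 * 17 = 102 mm

102.0000 mm


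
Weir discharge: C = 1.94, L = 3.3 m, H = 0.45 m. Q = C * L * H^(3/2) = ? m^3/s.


Q = C * L * H^(3/2) = 1.94 * 3.3 * 0.45^1.5 = 1.94 * 3.3 * 0.301869

1.9326 m^3/s


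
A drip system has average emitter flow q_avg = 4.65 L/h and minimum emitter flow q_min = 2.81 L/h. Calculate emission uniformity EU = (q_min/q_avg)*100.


EU = (q_min/q_avg)*100 = (2.81/4.65)*100 = 60.4301%

60.4301 %


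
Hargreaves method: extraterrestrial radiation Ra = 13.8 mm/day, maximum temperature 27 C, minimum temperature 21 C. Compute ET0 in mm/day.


Tmean = (Tmax + Tmin)/2 = (27 + 21)/2 = 24.0
ET0 = 0.0023 * 13.8 * (24.0 + 17.8) * sqrt(27 - 21)
ET0 = 0.0023 * 13.8 * 41.8 * 2.449490

3.2498 mm/day


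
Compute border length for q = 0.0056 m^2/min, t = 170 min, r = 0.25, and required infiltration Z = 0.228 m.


L = q*t/((1+r)*Z)
L = 0.0056*170/((1+0.25)*0.228)
L = 0.952/0.285

3.3404 m


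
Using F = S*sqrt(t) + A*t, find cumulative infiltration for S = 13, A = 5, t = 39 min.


F = S*sqrt(t) + A*t
F = 13*sqrt(39) + 5*39
F = 13*6.244998 + 195

276.1850 mm


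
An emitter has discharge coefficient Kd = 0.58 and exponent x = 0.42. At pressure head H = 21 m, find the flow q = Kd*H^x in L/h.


q = Kd * H^x = 0.58 * 21^0.42 = 0.58 * 3.591965

2.0833 L/h


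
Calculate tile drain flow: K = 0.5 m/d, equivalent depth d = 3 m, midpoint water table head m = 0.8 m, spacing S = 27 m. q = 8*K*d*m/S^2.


q = 8*K*d*m/S^2
q = 8*0.5*3*0.8/27^2
q = 9.6000 / 729

0.0132 m/d


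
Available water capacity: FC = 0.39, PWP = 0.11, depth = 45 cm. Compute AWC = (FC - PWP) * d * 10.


AWC = (FC - PWP) * d * 10
AWC = (0.39 - 0.11) * 45 * 10
AWC = 0.2800 * 45 * 10

126.0000 mm


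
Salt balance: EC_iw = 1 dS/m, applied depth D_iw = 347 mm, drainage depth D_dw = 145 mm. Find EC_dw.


EC_dw = EC_iw * D_iw / D_dw
EC_dw = 1 * 347 / 145
EC_dw = 347 / 145

2.3931 dS/m


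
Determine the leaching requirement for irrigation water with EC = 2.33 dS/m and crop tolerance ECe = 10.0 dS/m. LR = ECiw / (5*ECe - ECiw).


LR = ECiw / (5*ECe - ECiw)
LR = 2.33 / (5*10.0 - 2.33)
LR = 2.33 / 47.6700

0.0489


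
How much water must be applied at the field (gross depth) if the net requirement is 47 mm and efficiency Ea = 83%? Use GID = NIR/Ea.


Ea = 83% = 0.83
GID = NIR / Ea = 47 / 0.83 = 56.6265 mm

56.6265 mm


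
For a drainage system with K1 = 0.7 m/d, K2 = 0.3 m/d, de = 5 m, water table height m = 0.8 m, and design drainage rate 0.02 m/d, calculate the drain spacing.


S^2 = 8*K2*de*m/q + 4*K1*m^2/q
S^2 = 8*0.3*5*0.8/0.02 + 4*0.7*0.8^2/0.02
S = sqrt(569.6000)

23.8663 m


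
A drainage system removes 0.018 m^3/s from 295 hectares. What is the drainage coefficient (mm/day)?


DC = Q * 86400 / (A * 10000) * 1000
DC = 0.018 * 86400 / (295 * 10000) * 1000
DC = 1555200.0000 / 2950000

0.5272 mm/day


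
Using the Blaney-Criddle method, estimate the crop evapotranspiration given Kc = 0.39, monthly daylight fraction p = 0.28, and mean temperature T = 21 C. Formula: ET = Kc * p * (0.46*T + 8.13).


ET = Kc * p * (0.46*T + 8.13)
ET = 0.39 * 0.28 * (0.46*21 + 8.13)
ET = 0.39 * 0.28 * 17.7900

1.9427 mm/day


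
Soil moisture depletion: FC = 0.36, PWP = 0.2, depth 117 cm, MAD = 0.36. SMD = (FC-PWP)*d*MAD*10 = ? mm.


SMD = (FC - PWP) * d * MAD * 10
SMD = (0.36 - 0.2) * 117 * 0.36 * 10
SMD = 0.1600 * 117 * 0.36 * 10

67.3920 mm


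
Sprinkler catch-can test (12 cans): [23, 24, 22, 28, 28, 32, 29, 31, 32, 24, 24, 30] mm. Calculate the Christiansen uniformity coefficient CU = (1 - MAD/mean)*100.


mean = 27.250000 mm
MAD = 3.208333 mm
CU = (1 - 3.208333/27.250000)*100

88.2263 %


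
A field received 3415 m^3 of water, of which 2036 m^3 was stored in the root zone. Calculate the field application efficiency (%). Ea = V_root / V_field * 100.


Ea = V_root / V_field * 100 = 2036 / 3415 * 100 = 59.6193%

59.6193 %


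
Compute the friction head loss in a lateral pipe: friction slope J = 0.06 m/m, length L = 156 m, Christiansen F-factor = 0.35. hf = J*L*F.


hf = J * L * F = 0.06 * 156 * 0.35 = 3.2760 m

3.2760 m


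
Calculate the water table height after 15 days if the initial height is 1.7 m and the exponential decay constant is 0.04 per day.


m = m0 * exp(-k*t)
m = 1.7 * exp(-0.04 * 15)
m = 1.7 * exp(-0.6000)

0.9330 m


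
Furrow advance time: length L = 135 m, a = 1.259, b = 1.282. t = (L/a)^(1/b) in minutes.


t = (L/a)^(1/b)
t = (135/1.259)^(1/1.282)
t = 107.227959^(1/1.282)

38.3445 min


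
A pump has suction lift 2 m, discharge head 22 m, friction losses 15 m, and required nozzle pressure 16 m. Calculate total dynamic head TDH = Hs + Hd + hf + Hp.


TDH = Hs + Hd + hf + Hp = 2 + 22 + 15 + 16 = 55

55 m


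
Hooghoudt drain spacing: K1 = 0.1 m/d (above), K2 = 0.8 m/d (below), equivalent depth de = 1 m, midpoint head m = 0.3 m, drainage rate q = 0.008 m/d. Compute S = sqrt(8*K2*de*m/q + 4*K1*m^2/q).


S^2 = 8*K2*de*m/q + 4*K1*m^2/q
S^2 = 8*0.8*1*0.3/0.008 + 4*0.1*0.3^2/0.008
S = sqrt(244.5000)

15.6365 m


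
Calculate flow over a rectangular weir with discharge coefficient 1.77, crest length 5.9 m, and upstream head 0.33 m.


Q = C * L * H^(3/2) = 1.77 * 5.9 * 0.33^1.5 = 1.77 * 5.9 * 0.189571

1.9797 m^3/s


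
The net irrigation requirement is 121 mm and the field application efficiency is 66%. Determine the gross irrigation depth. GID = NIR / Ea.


Ea = 66% = 0.66
GID = NIR / Ea = 121 / 0.66 = 183.3333 mm

183.3333 mm


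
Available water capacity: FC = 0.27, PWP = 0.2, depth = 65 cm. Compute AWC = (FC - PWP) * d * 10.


AWC = (FC - PWP) * d * 10
AWC = (0.27 - 0.2) * 65 * 10
AWC = 0.0700 * 65 * 10

45.5000 mm


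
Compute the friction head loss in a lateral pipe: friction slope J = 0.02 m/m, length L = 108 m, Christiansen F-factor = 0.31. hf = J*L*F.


hf = J * L * F = 0.02 * 108 * 0.31 = 0.6696 m

0.6696 m


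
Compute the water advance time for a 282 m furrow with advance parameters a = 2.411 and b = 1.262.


t = (L/a)^(1/b)
t = (282/2.411)^(1/1.262)
t = 116.963915^(1/1.262)

43.5221 min


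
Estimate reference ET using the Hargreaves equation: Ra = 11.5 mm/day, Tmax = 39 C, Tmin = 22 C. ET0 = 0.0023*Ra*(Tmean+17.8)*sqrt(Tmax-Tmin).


Tmean = (Tmax + Tmin)/2 = (39 + 22)/2 = 30.5
ET0 = 0.0023 * 11.5 * (30.5 + 17.8) * sqrt(39 - 22)
ET0 = 0.0023 * 11.5 * 48.3 * 4.123106

5.2674 mm/day


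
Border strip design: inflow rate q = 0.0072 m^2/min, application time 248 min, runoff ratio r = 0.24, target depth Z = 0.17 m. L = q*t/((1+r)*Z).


L = q*t/((1+r)*Z)
L = 0.0072*248/((1+0.24)*0.17)
L = 1.7856/0.2108

8.4706 m


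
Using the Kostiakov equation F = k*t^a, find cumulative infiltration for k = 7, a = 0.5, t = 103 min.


F = k * t^a = 7 * 103^0.5
F = 7 * 10.148892

71.0422 mm


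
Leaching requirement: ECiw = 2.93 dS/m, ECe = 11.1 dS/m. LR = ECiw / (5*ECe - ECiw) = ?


LR = ECiw / (5*ECe - ECiw)
LR = 2.93 / (5*11.1 - 2.93)
LR = 2.93 / 52.5700

0.0557


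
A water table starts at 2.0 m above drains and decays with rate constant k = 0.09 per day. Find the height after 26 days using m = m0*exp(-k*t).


m = m0 * exp(-k*t)
m = 2.0 * exp(-0.09 * 26)
m = 2.0 * exp(-2.3400)

0.1927 m


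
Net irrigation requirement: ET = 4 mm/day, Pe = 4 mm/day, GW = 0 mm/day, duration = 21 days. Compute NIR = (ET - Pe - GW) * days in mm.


Daily deficit = ET - Pe - GW = 4 - 4 - 0 = 0 mm/day
NIR = 0 * 21 = 0 mm

0 mm


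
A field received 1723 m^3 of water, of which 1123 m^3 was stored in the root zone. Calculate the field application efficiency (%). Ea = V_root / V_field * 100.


Ea = V_root / V_field * 100 = 1123 / 1723 * 100 = 65.1770%

65.1770 %


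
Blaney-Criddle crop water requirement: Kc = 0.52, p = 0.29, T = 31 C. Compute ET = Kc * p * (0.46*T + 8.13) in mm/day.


ET = Kc * p * (0.46*T + 8.13)
ET = 0.52 * 0.29 * (0.46*31 + 8.13)
ET = 0.52 * 0.29 * 22.3900

3.3764 mm/day


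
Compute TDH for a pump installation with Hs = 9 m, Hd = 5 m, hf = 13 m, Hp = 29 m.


TDH = Hs + Hd + hf + Hp = 9 + 5 + 13 + 29 = 56

56 m


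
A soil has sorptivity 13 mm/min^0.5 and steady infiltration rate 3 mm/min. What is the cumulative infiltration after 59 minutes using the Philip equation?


F = S*sqrt(t) + A*t
F = 13*sqrt(59) + 3*59
F = 13*7.681146 + 177

276.8549 mm


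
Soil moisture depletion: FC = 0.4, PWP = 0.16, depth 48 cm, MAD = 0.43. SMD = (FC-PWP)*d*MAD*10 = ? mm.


SMD = (FC - PWP) * d * MAD * 10
SMD = (0.4 - 0.16) * 48 * 0.43 * 10
SMD = 0.2400 * 48 * 0.43 * 10

49.5360 mm


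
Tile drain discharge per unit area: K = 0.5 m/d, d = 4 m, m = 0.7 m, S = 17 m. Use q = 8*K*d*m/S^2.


q = 8*K*d*m/S^2
q = 8*0.5*4*0.7/17^2
q = 11.2000 / 289

0.0388 m/d


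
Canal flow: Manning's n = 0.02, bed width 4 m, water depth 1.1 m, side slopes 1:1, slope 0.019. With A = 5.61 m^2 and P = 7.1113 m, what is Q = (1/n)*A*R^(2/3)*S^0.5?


R = A/P = 5.61/7.1113 = 0.788885
Q = (1/0.02) * 5.61 * 0.788885^(2/3) * 0.019^0.5

33.0105 m^3/s


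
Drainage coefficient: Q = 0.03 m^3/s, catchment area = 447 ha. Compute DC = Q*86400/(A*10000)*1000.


DC = Q * 86400 / (A * 10000) * 1000
DC = 0.03 * 86400 / (447 * 10000) * 1000
DC = 2592000.0000 / 4470000

0.5799 mm/day


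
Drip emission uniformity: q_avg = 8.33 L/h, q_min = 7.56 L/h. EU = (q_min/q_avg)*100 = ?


EU = (q_min/q_avg)*100 = (7.56/8.33)*100 = 90.7563%

90.7563 %


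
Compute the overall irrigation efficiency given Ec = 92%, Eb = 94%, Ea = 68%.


Ec = 0.92, Eb = 0.94, Ea = 0.68
E = 0.92 * 0.94 * 0.68 * 100 = 58.8064%

58.8064 %


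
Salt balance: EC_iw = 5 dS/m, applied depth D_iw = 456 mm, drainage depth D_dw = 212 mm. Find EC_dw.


EC_dw = EC_iw * D_iw / D_dw
EC_dw = 5 * 456 / 212
EC_dw = 2280 / 212

10.7547 dS/m


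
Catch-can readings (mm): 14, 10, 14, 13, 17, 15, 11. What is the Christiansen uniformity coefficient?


mean = 13.428571 mm
MAD = 1.795918 mm
CU = (1 - 1.795918/13.428571)*100

86.6261 %


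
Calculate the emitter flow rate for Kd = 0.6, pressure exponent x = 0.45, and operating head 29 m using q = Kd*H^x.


q = Kd * H^x = 0.6 * 29^0.45 = 0.6 * 4.550709

2.7304 L/h


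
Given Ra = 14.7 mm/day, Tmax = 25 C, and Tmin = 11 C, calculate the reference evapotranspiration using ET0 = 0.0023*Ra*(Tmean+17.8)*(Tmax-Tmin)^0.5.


Tmean = (Tmax + Tmin)/2 = (25 + 11)/2 = 18.0
ET0 = 0.0023 * 14.7 * (18.0 + 17.8) * sqrt(25 - 11)
ET0 = 0.0023 * 14.7 * 35.8 * 3.741657

4.5289 mm/day


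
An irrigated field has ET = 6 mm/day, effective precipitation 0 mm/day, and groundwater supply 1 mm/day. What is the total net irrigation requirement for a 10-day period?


Daily deficit = ET - Pe - GW = 6 - 0 - 1 = 5 mm/day
NIR = 5 * 10 = 50 mm

50.0000 mm


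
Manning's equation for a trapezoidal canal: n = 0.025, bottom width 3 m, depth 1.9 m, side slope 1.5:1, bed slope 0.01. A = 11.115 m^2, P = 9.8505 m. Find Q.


R = A/P = 11.115/9.8505 = 1.128369
Q = (1/0.025) * 11.115 * 1.128369^(2/3) * 0.01^0.5

48.1878 m^3/s


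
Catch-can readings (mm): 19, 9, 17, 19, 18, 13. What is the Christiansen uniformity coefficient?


mean = 15.833333 mm
MAD = 3.222222 mm
CU = (1 - 3.222222/15.833333)*100

79.6491 %


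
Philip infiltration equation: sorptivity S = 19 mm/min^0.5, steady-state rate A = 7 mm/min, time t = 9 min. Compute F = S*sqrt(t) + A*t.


F = S*sqrt(t) + A*t
F = 19*sqrt(9) + 7*9
F = 19*3.000000 + 63

120.0000 mm


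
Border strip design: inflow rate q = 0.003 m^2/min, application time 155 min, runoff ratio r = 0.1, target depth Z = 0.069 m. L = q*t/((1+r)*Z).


L = q*t/((1+r)*Z)
L = 0.003*155/((1+0.1)*0.069)
L = 0.465/0.0759

6.1265 m


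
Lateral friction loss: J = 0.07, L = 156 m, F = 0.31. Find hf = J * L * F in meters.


hf = J * L * F = 0.07 * 156 * 0.31 = 3.3852 m

3.3852 m


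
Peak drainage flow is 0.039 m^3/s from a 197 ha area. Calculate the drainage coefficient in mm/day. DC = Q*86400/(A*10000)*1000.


DC = Q * 86400 / (A * 10000) * 1000
DC = 0.039 * 86400 / (197 * 10000) * 1000
DC = 3369600.0000 / 1970000

1.7105 mm/day


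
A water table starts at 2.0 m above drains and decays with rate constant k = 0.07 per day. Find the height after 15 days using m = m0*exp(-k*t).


m = m0 * exp(-k*t)
m = 2.0 * exp(-0.07 * 15)
m = 2.0 * exp(-1.0500)

0.6999 m


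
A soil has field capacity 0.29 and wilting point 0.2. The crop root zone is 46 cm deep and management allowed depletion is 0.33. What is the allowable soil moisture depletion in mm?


SMD = (FC - PWP) * d * MAD * 10
SMD = (0.29 - 0.2) * 46 * 0.33 * 10
SMD = 0.0900 * 46 * 0.33 * 10

13.6620 mm


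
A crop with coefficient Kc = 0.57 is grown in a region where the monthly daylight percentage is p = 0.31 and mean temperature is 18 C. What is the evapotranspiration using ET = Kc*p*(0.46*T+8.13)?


ET = Kc * p * (0.46*T + 8.13)
ET = 0.57 * 0.31 * (0.46*18 + 8.13)
ET = 0.57 * 0.31 * 16.4100

2.8996 mm/day


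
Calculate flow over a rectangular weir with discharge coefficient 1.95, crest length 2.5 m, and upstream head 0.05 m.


Q = C * L * H^(3/2) = 1.95 * 2.5 * 0.05^1.5 = 1.95 * 2.5 * 0.011180

0.0545 m^3/s


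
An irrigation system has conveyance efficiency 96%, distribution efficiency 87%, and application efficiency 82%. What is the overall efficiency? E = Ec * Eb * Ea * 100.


Ec = 0.96, Eb = 0.87, Ea = 0.82
E = 0.96 * 0.87 * 0.82 * 100 = 68.4864%

68.4864 %


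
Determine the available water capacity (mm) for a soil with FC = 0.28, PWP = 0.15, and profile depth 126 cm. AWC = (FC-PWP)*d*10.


AWC = (FC - PWP) * d * 10
AWC = (0.28 - 0.15) * 126 * 10
AWC = 0.1300 * 126 * 10

163.8000 mm


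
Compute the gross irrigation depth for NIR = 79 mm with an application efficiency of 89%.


Ea = 89% = 0.89
GID = NIR / Ea = 79 / 0.89 = 88.7640 mm

88.7640 mm


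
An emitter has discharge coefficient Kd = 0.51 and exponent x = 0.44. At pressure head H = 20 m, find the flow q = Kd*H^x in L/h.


q = Kd * H^x = 0.51 * 20^0.44 = 0.51 * 3.736399

1.9056 L/h


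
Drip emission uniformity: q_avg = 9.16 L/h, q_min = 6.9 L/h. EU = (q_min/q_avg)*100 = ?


EU = (q_min/q_avg)*100 = (6.9/9.16)*100 = 75.3275%

75.3275 %


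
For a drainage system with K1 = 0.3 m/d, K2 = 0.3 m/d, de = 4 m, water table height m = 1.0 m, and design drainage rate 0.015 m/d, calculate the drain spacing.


S^2 = 8*K2*de*m/q + 4*K1*m^2/q
S^2 = 8*0.3*4*1.0/0.015 + 4*0.3*1.0^2/0.015
S = sqrt(720.0000)

26.8328 m


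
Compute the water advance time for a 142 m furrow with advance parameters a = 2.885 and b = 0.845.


t = (L/a)^(1/b)
t = (142/2.885)^(1/0.845)
t = 49.220104^(1/0.845)

100.5855 min


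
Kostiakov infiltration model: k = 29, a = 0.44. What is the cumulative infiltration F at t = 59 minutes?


F = k * t^a = 29 * 59^0.44
F = 29 * 6.014159

174.4106 mm


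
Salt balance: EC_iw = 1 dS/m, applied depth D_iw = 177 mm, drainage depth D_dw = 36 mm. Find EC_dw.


EC_dw = EC_iw * D_iw / D_dw
EC_dw = 1 * 177 / 36
EC_dw = 177 / 36

4.9167 dS/m


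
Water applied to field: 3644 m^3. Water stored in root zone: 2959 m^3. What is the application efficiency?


Ea = V_root / V_field * 100 = 2959 / 3644 * 100 = 81.2020%

81.2020 %


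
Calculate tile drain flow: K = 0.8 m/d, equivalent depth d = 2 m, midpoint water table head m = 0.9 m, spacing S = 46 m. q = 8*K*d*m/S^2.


q = 8*K*d*m/S^2
q = 8*0.8*2*0.9/46^2
q = 11.5200 / 2116

0.0054 m/d


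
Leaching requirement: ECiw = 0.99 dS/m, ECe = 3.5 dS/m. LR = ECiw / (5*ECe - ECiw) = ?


LR = ECiw / (5*ECe - ECiw)
LR = 0.99 / (5*3.5 - 0.99)
LR = 0.99 / 16.5100

0.0600


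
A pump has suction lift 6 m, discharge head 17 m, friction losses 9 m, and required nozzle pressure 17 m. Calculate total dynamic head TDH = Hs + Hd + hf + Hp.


TDH = Hs + Hd + hf + Hp = 6 + 17 + 9 + 17 = 49

49 m


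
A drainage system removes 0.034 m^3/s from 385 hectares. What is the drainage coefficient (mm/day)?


DC = Q * 86400 / (A * 10000) * 1000
DC = 0.034 * 86400 / (385 * 10000) * 1000
DC = 2937600.0000 / 3850000

0.7630 mm/day


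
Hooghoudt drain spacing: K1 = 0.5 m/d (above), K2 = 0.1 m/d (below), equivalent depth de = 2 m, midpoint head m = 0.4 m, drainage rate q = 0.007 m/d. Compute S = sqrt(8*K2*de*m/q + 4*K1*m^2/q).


S^2 = 8*K2*de*m/q + 4*K1*m^2/q
S^2 = 8*0.1*2*0.4/0.007 + 4*0.5*0.4^2/0.007
S = sqrt(137.1429)

11.7108 m


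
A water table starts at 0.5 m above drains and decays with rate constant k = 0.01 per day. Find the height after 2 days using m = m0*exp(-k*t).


m = m0 * exp(-k*t)
m = 0.5 * exp(-0.01 * 2)
m = 0.5 * exp(-0.0200)

0.4901 m


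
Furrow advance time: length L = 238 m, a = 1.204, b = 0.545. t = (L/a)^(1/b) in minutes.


t = (L/a)^(1/b)
t = (238/1.204)^(1/0.545)
t = 197.674419^(1/0.545)

16321.2403 min


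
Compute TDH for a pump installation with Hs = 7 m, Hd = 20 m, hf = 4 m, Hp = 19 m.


TDH = Hs + Hd + hf + Hp = 7 + 20 + 4 + 19 = 50

50 m


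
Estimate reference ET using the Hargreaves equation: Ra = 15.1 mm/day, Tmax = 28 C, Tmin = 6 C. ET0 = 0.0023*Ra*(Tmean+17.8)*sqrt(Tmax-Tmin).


Tmean = (Tmax + Tmin)/2 = (28 + 6)/2 = 17.0
ET0 = 0.0023 * 15.1 * (17.0 + 17.8) * sqrt(28 - 6)
ET0 = 0.0023 * 15.1 * 34.8 * 4.690416

5.6689 mm/day


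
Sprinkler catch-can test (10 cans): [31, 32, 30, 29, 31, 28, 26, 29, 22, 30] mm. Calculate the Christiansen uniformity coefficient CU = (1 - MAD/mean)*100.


mean = 28.800000 mm
MAD = 2.080000 mm
CU = (1 - 2.080000/28.800000)*100

92.7778 %


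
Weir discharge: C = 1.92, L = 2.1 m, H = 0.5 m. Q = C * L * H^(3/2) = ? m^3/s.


Q = C * L * H^(3/2) = 1.92 * 2.1 * 0.5^1.5 = 1.92 * 2.1 * 0.353553

1.4255 m^3/s


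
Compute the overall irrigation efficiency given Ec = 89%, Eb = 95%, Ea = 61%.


Ec = 0.89, Eb = 0.95, Ea = 0.61
E = 0.89 * 0.95 * 0.61 * 100 = 51.5755%

51.5755 %


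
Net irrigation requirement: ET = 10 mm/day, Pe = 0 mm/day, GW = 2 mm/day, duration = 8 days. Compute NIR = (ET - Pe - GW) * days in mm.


Daily deficit = ET - Pe - GW = 10 - 0 - 2 = 8 mm/day
NIR = 8 * 8 = 64 mm

64.0000 mm


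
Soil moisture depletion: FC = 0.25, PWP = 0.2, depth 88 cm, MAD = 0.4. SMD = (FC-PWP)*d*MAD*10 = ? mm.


SMD = (FC - PWP) * d * MAD * 10
SMD = (0.25 - 0.2) * 88 * 0.4 * 10
SMD = 0.0500 * 88 * 0.4 * 10

17.6000 mm


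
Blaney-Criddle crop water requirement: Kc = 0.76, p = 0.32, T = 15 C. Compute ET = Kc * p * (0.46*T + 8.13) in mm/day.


ET = Kc * p * (0.46*T + 8.13)
ET = 0.76 * 0.32 * (0.46*15 + 8.13)
ET = 0.76 * 0.32 * 15.0300

3.6553 mm/day


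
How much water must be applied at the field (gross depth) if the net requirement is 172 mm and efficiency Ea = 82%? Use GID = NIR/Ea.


Ea = 82% = 0.82
GID = NIR / Ea = 172 / 0.82 = 209.7561 mm

209.7561 mm


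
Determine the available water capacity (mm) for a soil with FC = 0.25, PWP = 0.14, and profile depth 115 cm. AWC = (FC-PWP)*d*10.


AWC = (FC - PWP) * d * 10
AWC = (0.25 - 0.14) * 115 * 10
AWC = 0.1100 * 115 * 10

126.5000 mm


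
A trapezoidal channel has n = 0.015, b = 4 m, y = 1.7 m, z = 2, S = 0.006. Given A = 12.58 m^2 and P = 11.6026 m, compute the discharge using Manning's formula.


R = A/P = 12.58/11.6026 = 1.084240
Q = (1/0.015) * 12.58 * 1.084240^(2/3) * 0.006^0.5

68.5618 m^3/s


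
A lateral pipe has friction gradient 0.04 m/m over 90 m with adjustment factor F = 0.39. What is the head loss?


hf = J * L * F = 0.04 * 90 * 0.39 = 1.4040 m

1.4040 m


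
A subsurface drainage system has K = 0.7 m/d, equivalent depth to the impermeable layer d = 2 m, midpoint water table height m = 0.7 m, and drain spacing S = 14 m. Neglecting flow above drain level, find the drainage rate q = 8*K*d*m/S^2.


q = 8*K*d*m/S^2
q = 8*0.7*2*0.7/14^2
q = 7.8400 / 196

0.0400 m/d


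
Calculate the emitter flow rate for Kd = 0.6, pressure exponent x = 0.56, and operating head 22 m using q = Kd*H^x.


q = Kd * H^x = 0.6 * 22^0.56 = 0.6 * 5.646206

3.3877 L/h


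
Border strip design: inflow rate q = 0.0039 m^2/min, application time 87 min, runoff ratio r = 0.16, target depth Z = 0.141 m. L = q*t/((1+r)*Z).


L = q*t/((1+r)*Z)
L = 0.0039*87/((1+0.16)*0.141)
L = 0.3393/0.16356

2.0745 m


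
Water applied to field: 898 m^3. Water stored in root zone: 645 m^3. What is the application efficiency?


Ea = V_root / V_field * 100 = 645 / 898 * 100 = 71.8263%

71.8263 %


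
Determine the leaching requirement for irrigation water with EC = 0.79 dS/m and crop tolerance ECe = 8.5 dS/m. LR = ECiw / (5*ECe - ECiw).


LR = ECiw / (5*ECe - ECiw)
LR = 0.79 / (5*8.5 - 0.79)
LR = 0.79 / 41.7100

0.0189


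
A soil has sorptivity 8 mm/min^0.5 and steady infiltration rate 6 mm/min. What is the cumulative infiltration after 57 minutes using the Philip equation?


F = S*sqrt(t) + A*t
F = 8*sqrt(57) + 6*57
F = 8*7.549834 + 342

402.3987 mm


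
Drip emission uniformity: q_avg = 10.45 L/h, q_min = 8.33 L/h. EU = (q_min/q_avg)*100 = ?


EU = (q_min/q_avg)*100 = (8.33/10.45)*100 = 79.7129%

79.7129 %


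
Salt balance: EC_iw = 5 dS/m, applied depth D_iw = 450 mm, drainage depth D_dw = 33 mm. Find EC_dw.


EC_dw = EC_iw * D_iw / D_dw
EC_dw = 5 * 450 / 33
EC_dw = 2250 / 33

68.1818 dS/m


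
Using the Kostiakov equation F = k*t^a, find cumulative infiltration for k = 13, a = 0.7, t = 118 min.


F = k * t^a = 13 * 118^0.7
F = 13 * 28.204435

366.6577 mm


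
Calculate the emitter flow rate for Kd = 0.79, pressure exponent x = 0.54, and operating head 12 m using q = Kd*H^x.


q = Kd * H^x = 0.79 * 12^0.54 = 0.79 * 3.826114

3.0226 L/h


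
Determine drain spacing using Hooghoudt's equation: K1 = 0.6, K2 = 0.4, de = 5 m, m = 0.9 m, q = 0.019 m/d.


S^2 = 8*K2*de*m/q + 4*K1*m^2/q
S^2 = 8*0.4*5*0.9/0.019 + 4*0.6*0.9^2/0.019
S = sqrt(860.2105)

29.3293 m


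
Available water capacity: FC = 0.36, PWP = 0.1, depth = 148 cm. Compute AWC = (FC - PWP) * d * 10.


AWC = (FC - PWP) * d * 10
AWC = (0.36 - 0.1) * 148 * 10
AWC = 0.2600 * 148 * 10

384.8000 mm


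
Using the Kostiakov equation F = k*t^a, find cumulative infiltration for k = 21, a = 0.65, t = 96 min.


F = k * t^a = 21 * 96^0.65
F = 21 * 19.430157

408.0333 mm


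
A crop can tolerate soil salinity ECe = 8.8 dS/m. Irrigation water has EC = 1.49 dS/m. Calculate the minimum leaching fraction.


LR = ECiw / (5*ECe - ECiw)
LR = 1.49 / (5*8.8 - 1.49)
LR = 1.49 / 42.5100

0.0351


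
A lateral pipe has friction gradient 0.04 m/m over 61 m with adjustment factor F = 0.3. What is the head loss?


hf = J * L * F = 0.04 * 61 * 0.3 = 0.7320 m

0.7320 m


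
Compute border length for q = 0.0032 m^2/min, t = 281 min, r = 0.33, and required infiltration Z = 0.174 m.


L = q*t/((1+r)*Z)
L = 0.0032*281/((1+0.33)*0.174)
L = 0.8992/0.23142

3.8856 m


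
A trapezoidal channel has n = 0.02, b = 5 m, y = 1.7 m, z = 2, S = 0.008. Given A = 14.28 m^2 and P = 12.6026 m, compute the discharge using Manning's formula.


R = A/P = 14.28/12.6026 = 1.133100
Q = (1/0.02) * 14.28 * 1.133100^(2/3) * 0.008^0.5

69.4100 m^3/s


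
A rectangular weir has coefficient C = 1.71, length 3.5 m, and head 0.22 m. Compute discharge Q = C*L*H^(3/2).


Q = C * L * H^(3/2) = 1.71 * 3.5 * 0.22^1.5 = 1.71 * 3.5 * 0.103189

0.6176 m^3/s


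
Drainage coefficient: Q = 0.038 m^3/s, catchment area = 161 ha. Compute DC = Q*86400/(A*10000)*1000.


DC = Q * 86400 / (A * 10000) * 1000
DC = 0.038 * 86400 / (161 * 10000) * 1000
DC = 3283200.0000 / 1610000

2.0393 mm/day


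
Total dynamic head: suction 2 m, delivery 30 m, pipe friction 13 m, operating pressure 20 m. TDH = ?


TDH = Hs + Hd + hf + Hp = 2 + 30 + 13 + 20 = 65

65 m


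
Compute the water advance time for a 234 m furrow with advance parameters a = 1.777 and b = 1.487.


t = (L/a)^(1/b)
t = (234/1.777)^(1/1.487)
t = 131.682611^(1/1.487)

26.6301 min


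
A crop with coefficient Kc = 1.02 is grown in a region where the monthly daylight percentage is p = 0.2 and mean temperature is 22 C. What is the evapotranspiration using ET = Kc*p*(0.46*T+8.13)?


ET = Kc * p * (0.46*T + 8.13)
ET = 1.02 * 0.2 * (0.46*22 + 8.13)
ET = 1.02 * 0.2 * 18.2500

3.7230 mm/day


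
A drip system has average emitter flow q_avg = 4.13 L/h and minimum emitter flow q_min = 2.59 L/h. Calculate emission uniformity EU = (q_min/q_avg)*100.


EU = (q_min/q_avg)*100 = (2.59/4.13)*100 = 62.7119%

62.7119 %


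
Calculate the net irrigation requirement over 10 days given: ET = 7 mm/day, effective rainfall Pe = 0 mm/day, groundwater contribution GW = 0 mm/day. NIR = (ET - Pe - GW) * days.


Daily deficit = ET - Pe - GW = 7 - 0 - 0 = 7 mm/day
NIR = 7 * 10 = 70 mm

70.0000 mm


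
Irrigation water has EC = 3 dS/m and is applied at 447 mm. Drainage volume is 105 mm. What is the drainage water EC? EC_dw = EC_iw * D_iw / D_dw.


EC_dw = EC_iw * D_iw / D_dw
EC_dw = 3 * 447 / 105
EC_dw = 1341 / 105

12.7714 dS/m


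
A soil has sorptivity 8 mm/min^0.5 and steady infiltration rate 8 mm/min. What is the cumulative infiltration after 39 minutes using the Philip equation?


F = S*sqrt(t) + A*t
F = 8*sqrt(39) + 8*39
F = 8*6.244998 + 312

361.9600 mm


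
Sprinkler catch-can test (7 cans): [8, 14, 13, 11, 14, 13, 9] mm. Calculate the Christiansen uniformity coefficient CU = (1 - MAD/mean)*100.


mean = 11.714286 mm
MAD = 2.040816 mm
CU = (1 - 2.040816/11.714286)*100

82.5784 %


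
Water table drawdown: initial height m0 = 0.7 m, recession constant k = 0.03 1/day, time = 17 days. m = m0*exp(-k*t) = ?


m = m0 * exp(-k*t)
m = 0.7 * exp(-0.03 * 17)
m = 0.7 * exp(-0.5100)

0.4203 m


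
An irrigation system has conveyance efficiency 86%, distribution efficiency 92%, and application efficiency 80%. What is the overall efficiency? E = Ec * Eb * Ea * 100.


Ec = 0.86, Eb = 0.92, Ea = 0.8
E = 0.86 * 0.92 * 0.8 * 100 = 63.2960%

63.2960 %


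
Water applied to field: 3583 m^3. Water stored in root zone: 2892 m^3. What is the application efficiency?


Ea = V_root / V_field * 100 = 2892 / 3583 * 100 = 80.7145%

80.7145 %


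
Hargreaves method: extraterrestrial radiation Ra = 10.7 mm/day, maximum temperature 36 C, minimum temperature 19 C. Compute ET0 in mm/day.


Tmean = (Tmax + Tmin)/2 = (36 + 19)/2 = 27.5
ET0 = 0.0023 * 10.7 * (27.5 + 17.8) * sqrt(36 - 19)
ET0 = 0.0023 * 10.7 * 45.3 * 4.123106

4.5966 mm/day


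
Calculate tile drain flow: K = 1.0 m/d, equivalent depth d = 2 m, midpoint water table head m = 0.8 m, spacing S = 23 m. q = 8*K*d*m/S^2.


q = 8*K*d*m/S^2
q = 8*1.0*2*0.8/23^2
q = 12.8000 / 529

0.0242 m/d


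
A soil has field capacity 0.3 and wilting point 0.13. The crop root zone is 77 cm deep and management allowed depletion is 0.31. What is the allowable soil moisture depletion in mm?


SMD = (FC - PWP) * d * MAD * 10
SMD = (0.3 - 0.13) * 77 * 0.31 * 10
SMD = 0.1700 * 77 * 0.31 * 10

40.5790 mm


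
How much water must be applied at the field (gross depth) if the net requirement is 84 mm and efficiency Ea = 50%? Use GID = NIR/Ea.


Ea = 50% = 0.5
GID = NIR / Ea = 84 / 0.5 = 168.0000 mm

168.0000 mm


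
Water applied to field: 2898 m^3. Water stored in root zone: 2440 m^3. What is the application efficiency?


Ea = V_root / V_field * 100 = 2440 / 2898 * 100 = 84.1960%

84.1960 %


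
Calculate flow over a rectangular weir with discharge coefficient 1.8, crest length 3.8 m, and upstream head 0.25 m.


Q = C * L * H^(3/2) = 1.8 * 3.8 * 0.25^1.5 = 1.8 * 3.8 * 0.125000

0.8550 m^3/s


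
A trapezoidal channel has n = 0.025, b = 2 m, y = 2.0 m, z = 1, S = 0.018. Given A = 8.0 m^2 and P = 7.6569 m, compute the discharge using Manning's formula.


R = A/P = 8.0/7.6569 = 1.044809
Q = (1/0.025) * 8.0 * 1.044809^(2/3) * 0.018^0.5

44.2056 m^3/s


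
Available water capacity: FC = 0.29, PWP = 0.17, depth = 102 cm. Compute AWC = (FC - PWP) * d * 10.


AWC = (FC - PWP) * d * 10
AWC = (0.29 - 0.17) * 102 * 10
AWC = 0.1200 * 102 * 10

122.4000 mm


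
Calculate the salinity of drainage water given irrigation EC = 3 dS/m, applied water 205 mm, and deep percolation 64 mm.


EC_dw = EC_iw * D_iw / D_dw
EC_dw = 3 * 205 / 64
EC_dw = 615 / 64

9.6094 dS/m


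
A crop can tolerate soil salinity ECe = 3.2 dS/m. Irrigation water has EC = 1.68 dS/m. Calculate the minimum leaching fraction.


LR = ECiw / (5*ECe - ECiw)
LR = 1.68 / (5*3.2 - 1.68)
LR = 1.68 / 14.3200

0.1173


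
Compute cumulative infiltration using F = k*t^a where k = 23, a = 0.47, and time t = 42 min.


F = k * t^a = 23 * 42^0.47
F = 23 * 5.793315

133.2462 mm


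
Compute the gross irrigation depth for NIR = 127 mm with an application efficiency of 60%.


Ea = 60% = 0.6
GID = NIR / Ea = 127 / 0.6 = 211.6667 mm

211.6667 mm


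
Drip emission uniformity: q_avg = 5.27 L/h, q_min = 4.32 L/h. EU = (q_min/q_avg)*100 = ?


EU = (q_min/q_avg)*100 = (4.32/5.27)*100 = 81.9734%

81.9734 %


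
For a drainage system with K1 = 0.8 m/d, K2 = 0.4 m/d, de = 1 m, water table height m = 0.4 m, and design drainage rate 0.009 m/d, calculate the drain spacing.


S^2 = 8*K2*de*m/q + 4*K1*m^2/q
S^2 = 8*0.4*1*0.4/0.009 + 4*0.8*0.4^2/0.009
S = sqrt(199.1111)

14.1107 m


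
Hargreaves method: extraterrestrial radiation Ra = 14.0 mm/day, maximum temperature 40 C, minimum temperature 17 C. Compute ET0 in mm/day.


Tmean = (Tmax + Tmin)/2 = (40 + 17)/2 = 28.5
ET0 = 0.0023 * 14.0 * (28.5 + 17.8) * sqrt(40 - 17)
ET0 = 0.0023 * 14.0 * 46.3 * 4.795832

7.1499 mm/day


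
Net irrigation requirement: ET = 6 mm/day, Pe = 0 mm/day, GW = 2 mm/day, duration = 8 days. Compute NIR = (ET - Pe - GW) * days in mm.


Daily deficit = ET - Pe - GW = 6 - 0 - 2 = 4 mm/day
NIR = 4 * 8 = 32 mm

32.0000 mm


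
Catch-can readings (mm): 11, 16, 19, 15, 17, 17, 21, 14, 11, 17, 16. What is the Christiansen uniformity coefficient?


mean = 15.818182 mm
MAD = 2.231405 mm
CU = (1 - 2.231405/15.818182)*100

85.8934 %


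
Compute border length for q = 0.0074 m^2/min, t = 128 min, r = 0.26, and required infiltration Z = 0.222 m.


L = q*t/((1+r)*Z)
L = 0.0074*128/((1+0.26)*0.222)
L = 0.9472/0.27972

3.3862 m


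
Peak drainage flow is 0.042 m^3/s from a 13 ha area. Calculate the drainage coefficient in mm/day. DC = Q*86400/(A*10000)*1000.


DC = Q * 86400 / (A * 10000) * 1000
DC = 0.042 * 86400 / (13 * 10000) * 1000
DC = 3628800.0000 / 130000

27.9138 mm/day


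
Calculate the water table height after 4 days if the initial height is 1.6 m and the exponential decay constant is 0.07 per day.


m = m0 * exp(-k*t)
m = 1.6 * exp(-0.07 * 4)
m = 1.6 * exp(-0.2800)

1.2093 m


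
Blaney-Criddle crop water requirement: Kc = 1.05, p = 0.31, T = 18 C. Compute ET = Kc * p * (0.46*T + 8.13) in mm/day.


ET = Kc * p * (0.46*T + 8.13)
ET = 1.05 * 0.31 * (0.46*18 + 8.13)
ET = 1.05 * 0.31 * 16.4100

5.3415 mm/day


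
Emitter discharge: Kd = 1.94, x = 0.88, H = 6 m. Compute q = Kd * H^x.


q = Kd * H^x = 1.94 * 6^0.88 = 1.94 * 4.839195

9.3880 L/h


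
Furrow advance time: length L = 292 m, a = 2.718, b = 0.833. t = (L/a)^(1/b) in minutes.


t = (L/a)^(1/b)
t = (292/2.718)^(1/0.833)
t = 107.431935^(1/0.833)

274.3692 min


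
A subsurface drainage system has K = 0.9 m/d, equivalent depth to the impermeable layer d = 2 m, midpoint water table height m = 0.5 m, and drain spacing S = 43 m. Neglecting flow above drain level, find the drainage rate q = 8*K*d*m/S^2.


q = 8*K*d*m/S^2
q = 8*0.9*2*0.5/43^2
q = 7.2000 / 1849

0.0039 m/d


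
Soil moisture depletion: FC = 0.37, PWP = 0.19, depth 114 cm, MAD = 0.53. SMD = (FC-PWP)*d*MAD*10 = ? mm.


SMD = (FC - PWP) * d * MAD * 10
SMD = (0.37 - 0.19) * 114 * 0.53 * 10
SMD = 0.1800 * 114 * 0.53 * 10

108.7560 mm


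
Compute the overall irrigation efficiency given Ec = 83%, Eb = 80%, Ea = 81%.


Ec = 0.83, Eb = 0.8, Ea = 0.81
E = 0.83 * 0.8 * 0.81 * 100 = 53.7840%

53.7840 %


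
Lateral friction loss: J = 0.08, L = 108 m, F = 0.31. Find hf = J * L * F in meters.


hf = J * L * F = 0.08 * 108 * 0.31 = 2.6784 m

2.6784 m


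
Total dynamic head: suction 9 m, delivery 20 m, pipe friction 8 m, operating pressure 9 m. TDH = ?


TDH = Hs + Hd + hf + Hp = 9 + 20 + 8 + 9 = 46

46 m


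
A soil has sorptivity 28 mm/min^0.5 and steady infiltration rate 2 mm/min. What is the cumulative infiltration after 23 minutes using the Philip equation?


F = S*sqrt(t) + A*t
F = 28*sqrt(23) + 2*23
F = 28*4.795832 + 46

180.2833 mm


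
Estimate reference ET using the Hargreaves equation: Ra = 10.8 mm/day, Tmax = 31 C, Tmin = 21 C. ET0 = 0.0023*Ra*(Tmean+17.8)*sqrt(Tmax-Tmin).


Tmean = (Tmax + Tmin)/2 = (31 + 21)/2 = 26.0
ET0 = 0.0023 * 10.8 * (26.0 + 17.8) * sqrt(31 - 21)
ET0 = 0.0023 * 10.8 * 43.8 * 3.162278

3.4405 mm/day


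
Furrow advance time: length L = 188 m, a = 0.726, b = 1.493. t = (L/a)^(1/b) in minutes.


t = (L/a)^(1/b)
t = (188/0.726)^(1/1.493)
t = 258.953168^(1/1.493)

41.3387 min


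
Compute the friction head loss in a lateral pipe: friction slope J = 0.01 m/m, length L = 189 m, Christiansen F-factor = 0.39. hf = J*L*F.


hf = J * L * F = 0.01 * 189 * 0.39 = 0.7371 m

0.7371 m


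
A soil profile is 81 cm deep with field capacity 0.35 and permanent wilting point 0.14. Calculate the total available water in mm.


AWC = (FC - PWP) * d * 10
AWC = (0.35 - 0.14) * 81 * 10
AWC = 0.2100 * 81 * 10

170.1000 mm


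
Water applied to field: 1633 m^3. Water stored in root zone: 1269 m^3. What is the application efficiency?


Ea = V_root / V_field * 100 = 1269 / 1633 * 100 = 77.7097%

77.7097 %


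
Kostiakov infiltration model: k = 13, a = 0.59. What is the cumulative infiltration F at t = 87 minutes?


F = k * t^a = 13 * 87^0.59
F = 13 * 13.941720

181.2424 mm


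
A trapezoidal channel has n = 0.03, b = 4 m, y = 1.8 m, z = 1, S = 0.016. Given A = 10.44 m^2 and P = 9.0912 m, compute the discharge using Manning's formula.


R = A/P = 10.44/9.0912 = 1.148363
Q = (1/0.03) * 10.44 * 1.148363^(2/3) * 0.016^0.5

48.2716 m^3/s
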